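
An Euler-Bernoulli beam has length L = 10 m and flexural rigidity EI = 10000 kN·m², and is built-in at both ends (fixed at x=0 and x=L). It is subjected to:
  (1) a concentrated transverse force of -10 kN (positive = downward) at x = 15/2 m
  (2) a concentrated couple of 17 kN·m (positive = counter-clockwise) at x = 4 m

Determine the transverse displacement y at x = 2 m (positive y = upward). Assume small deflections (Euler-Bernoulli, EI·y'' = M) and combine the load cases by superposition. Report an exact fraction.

Load 1 — point force P=-10 kN at a=15/2 m (b=L-a=5/2):
  y_1 = -Pb²x²(3aL-(3a+b)x)/(6L³EI)  [x≤a] = -(-10)·(5/2)²·2²·(3·(15/2)·10-(3·(15/2)+(5/2))·2)/(6·10³·10000) = 7/9600 m
Load 2 — applied couple M₀=17 kN·m at a=4 m (b=L-a=6):
  y_2 = (R_Ax³/6 - M_Ax²/2)/EI  [x≤a] with R_A=306/125, M_A=51/25 = ((306/125)·2³/6 - (51/25)·2²/2)/10000 = -51/625000 m
Superposition: y = Σ y_i = 19427/30000000 m ≈ 0.000648 m

y(2) = 19427/30000000 m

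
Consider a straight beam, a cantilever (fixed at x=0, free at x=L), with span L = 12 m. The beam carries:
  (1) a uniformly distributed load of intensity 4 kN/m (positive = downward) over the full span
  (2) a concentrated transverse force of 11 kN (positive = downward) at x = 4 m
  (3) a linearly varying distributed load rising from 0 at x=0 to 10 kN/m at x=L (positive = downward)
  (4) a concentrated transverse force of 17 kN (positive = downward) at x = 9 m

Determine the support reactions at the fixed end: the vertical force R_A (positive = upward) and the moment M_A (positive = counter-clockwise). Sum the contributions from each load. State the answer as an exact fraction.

Load 1 — uniform load w=4 kN/m over full span:
  R_A = wL = 4·12 = 48 kN
  M_A = wL²/2 = 4·12²/2 = 288 kN·m
Load 2 — point force P=11 kN at a=4 m (b=L-a=8):
  R_A = P = 11 kN
  M_A = Pa = 11·4 = 44 kN·m
Load 3 — triangular load w₀=10 kN/m (0→w₀ over full span):
  R_A = w₀L/2 = 10·12/2 = 60 kN
  M_A = w₀L²/3 = 10·12²/3 = 480 kN·m
Load 4 — point force P=17 kN at a=9 m (b=L-a=3):
  R_A = P = 17 kN
  M_A = Pa = 17·9 = 153 kN·m
Superposition: R_A = 136 kN, M_A = 965 kN·m

R_A = 136 kN, M_A = 965 kN·m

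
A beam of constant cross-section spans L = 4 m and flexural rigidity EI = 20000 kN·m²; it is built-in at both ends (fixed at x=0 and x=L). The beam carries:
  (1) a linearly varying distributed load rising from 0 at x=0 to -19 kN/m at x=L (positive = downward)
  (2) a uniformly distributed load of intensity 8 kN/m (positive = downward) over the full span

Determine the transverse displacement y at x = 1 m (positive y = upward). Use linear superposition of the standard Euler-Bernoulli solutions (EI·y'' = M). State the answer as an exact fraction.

Load 1 — triangular load w₀=-19 kN/m (0→w₀ over full span):
  y_1 = -w₀x²(L-x)²(x+2L)/(120LEI) = -(-19)·1²·(4-1)²·(1+2·4)/(120·4·20000) = 513/3200000 m
Load 2 — uniform load w=8 kN/m over full span:
  y_2 = -wx²(L-x)²/(24EI) = -8·1²·(4-1)²/(24·20000) = -3/20000 m
Superposition: y = Σ y_i = 33/3200000 m ≈ 0.000010 m

y(1) = 33/3200000 m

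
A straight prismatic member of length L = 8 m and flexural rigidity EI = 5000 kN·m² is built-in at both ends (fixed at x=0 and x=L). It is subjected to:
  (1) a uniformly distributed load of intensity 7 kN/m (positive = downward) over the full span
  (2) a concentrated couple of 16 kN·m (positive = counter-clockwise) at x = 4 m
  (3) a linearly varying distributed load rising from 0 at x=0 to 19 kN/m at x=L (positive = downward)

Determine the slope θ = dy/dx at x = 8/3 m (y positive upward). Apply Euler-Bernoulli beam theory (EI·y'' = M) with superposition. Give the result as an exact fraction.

Load 1 — uniform load w=7 kN/m over full span:
  θ_1 = -wx(L-x)(L-2x)/(12EI) = -7·(8/3)·(8-(8/3))·(8-2·(8/3))/(12·5000) = -224/50625 rad
Load 2 — applied couple M₀=16 kN·m at a=4 m (b=L-a=4):
  θ_2 = (R_Ax²/2 - M_Ax)/EI  [x≤a] with R_A=3, M_A=4 = (3·(8/3)²/2 - 4·(8/3))/5000 = 0 rad
Load 3 — triangular load w₀=19 kN/m (0→w₀ over full span):
  θ_3 = -w₀(2x(L-x)(L-2x)(x+2L)+x²(L-x)²)/(120LEI) = -19·(2·(8/3)·(8-(8/3))·(8-2·(8/3))·((8/3)+2·8)+(8/3)²·(8-(8/3))²)/(120·8·5000) = -4864/759375 rad
Superposition: θ = Σ θ_i = -8224/759375 rad ≈ -0.010830 rad

θ(8/3) = -8224/759375 rad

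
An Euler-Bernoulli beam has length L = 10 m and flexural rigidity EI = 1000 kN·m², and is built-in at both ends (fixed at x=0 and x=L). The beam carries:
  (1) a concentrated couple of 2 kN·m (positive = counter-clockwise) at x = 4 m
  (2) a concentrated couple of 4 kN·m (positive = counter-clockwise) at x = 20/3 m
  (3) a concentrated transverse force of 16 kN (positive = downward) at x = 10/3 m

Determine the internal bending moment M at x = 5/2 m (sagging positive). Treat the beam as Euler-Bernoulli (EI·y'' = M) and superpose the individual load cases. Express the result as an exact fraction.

Load 1 — applied couple M₀=2 kN·m at a=4 m (b=L-a=6):
  M_1 = R_Ax - M_A  [x≤a] with R_A=36/125, M_A=6/25 = (36/125)·(5/2) - (6/25) = 12/25 kN·m
Load 2 — applied couple M₀=4 kN·m at a=20/3 m (b=L-a=10/3):
  M_2 = R_Ax - M_A  [x≤a] with R_A=8/15, M_A=4/3 = (8/15)·(5/2) - (4/3) = 0 kN·m
Load 3 — point force P=16 kN at a=10/3 m (b=L-a=20/3):
  M_3 = Pb²(3a+b)x/L³ - Pab²/L²  [x≤a] = 16·(20/3)²·(3·(10/3)+(20/3))·(5/2)/10³ - 16·(10/3)·(20/3)²/10² = 160/27 kN·m
Superposition: M = Σ M_i = 4324/675 kN·m ≈ 6.405926 kN·m

M(5/2) = 4324/675 kN·m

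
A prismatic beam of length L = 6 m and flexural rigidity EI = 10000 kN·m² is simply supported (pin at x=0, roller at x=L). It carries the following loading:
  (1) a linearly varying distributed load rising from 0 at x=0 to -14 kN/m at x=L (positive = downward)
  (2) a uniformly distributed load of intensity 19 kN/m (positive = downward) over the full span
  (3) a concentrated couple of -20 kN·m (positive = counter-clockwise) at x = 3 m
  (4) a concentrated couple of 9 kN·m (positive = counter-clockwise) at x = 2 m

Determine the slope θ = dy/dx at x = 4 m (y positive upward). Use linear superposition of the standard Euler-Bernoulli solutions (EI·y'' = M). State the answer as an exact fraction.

Load 1 — triangular load w₀=-14 kN/m (0→w₀ over full span):
  θ_1 = -w₀(7L⁴-30L²x²+15x⁴)/(360LEI) = -(-14)·(7·6⁴-30·6²·4²+15·4⁴)/(360·6·10000) = -637/225000 rad
Load 2 — uniform load w=19 kN/m over full span:
  θ_2 = -w(L³-6Lx²+4x³)/(24EI) = -19·(6³-6·6·4²+4·4³)/(24·10000) = 247/30000 rad
Load 3 — applied couple M₀=-20 kN·m at a=3 m (b=L-a=3):
  θ_3 = (M₀x²/(2L)-M₀(x-a)+C₁)/EI  [x>a] with C₁=M₀(3b²-L²)/(6L)=5 = ((-20)·4²/(2·6)-(-20)·(4-3)+5)/10000 = -1/6000 rad
Load 4 — applied couple M₀=9 kN·m at a=2 m (b=L-a=4):
  θ_4 = (M₀x²/(2L)-M₀(x-a)+C₁)/EI  [x>a] with C₁=M₀(3b²-L²)/(6L)=3 = (9·4²/(2·6)-9·(4-2)+3)/10000 = -3/10000 rad
Superposition: θ = Σ θ_i = 2221/450000 rad ≈ 0.004936 rad

θ(4) = 2221/450000 rad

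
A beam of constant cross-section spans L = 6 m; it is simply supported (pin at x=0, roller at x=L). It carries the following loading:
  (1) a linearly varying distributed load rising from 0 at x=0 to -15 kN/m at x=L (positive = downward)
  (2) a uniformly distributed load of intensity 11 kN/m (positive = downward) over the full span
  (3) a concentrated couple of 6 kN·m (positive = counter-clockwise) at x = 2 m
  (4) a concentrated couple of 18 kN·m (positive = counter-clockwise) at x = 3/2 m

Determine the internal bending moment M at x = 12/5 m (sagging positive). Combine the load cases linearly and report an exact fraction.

Load 1 — triangular load w₀=-15 kN/m (0→w₀ over full span):
  M_1 = w₀Lx/6 - w₀x³/(6L) = (-15)·6·(12/5)/6 - (-15)·(12/5)³/(6·6) = -756/25 kN·m
Load 2 — uniform load w=11 kN/m over full span:
  M_2 = wx(L-x)/2 = 11·(12/5)·(6-(12/5))/2 = 1188/25 kN·m
Load 3 — applied couple M₀=6 kN·m at a=2 m (b=L-a=4):
  M_3 = M₀x/L - M₀  [x>a] = 6·(12/5)/6 - 6 = -18/5 kN·m
Load 4 — applied couple M₀=18 kN·m at a=3/2 m (b=L-a=9/2):
  M_4 = M₀x/L - M₀  [x>a] = 18·(12/5)/6 - 18 = -54/5 kN·m
Superposition: M = Σ M_i = 72/25 kN·m ≈ 2.880000 kN·m

M(12/5) = 72/25 kN·m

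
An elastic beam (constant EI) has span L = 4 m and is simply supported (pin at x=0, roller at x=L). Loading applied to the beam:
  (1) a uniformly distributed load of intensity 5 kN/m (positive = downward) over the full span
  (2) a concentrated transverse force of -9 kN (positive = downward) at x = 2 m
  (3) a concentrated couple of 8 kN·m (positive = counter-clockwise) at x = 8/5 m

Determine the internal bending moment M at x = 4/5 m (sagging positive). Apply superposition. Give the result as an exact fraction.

Load 1 — uniform load w=5 kN/m over full span:
  M_1 = wx(L-x)/2 = 5·(4/5)·(4-(4/5))/2 = 32/5 kN·m
Load 2 — point force P=-9 kN at a=2 m (b=L-a=2):
  M_2 = Pbx/L  [x≤a] = (-9)·2·(4/5)/4 = -18/5 kN·m
Load 3 — applied couple M₀=8 kN·m at a=8/5 m (b=L-a=12/5):
  M_3 = M₀x/L  [x≤a] = 8·(4/5)/4 = 8/5 kN·m
Superposition: M = Σ M_i = 22/5 kN·m ≈ 4.400000 kN·m

M(4/5) = 22/5 kN·m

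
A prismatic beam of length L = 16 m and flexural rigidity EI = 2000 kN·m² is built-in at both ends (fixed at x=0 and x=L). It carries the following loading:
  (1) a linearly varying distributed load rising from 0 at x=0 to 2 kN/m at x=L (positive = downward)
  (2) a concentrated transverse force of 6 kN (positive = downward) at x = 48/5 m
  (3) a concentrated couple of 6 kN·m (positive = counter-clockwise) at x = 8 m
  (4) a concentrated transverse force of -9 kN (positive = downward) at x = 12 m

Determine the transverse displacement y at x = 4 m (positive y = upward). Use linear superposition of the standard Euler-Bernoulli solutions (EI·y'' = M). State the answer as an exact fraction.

Load 1 — triangular load w₀=2 kN/m (0→w₀ over full span):
  y_1 = -w₀x²(L-x)²(x+2L)/(120LEI) = -2·4²·(16-4)²·(4+2·16)/(120·16·2000) = -27/625 m
Load 2 — point force P=6 kN at a=48/5 m (b=L-a=32/5):
  y_2 = -Pb²x²(3aL-(3a+b)x)/(6L³EI)  [x≤a] = -6·(32/5)²·4²·(3·(48/5)·16-(3·(48/5)+(32/5))·4)/(6·16³·2000) = -16/625 m
Load 3 — applied couple M₀=6 kN·m at a=8 m (b=L-a=8):
  y_3 = (R_Ax³/6 - M_Ax²/2)/EI  [x≤a] with R_A=9/16, M_A=3/2 = ((9/16)·4³/6 - (3/2)·4²/2)/2000 = -3/1000 m
Load 4 — point force P=-9 kN at a=12 m (b=L-a=4):
  y_4 = -Pb²x²(3aL-(3a+b)x)/(6L³EI)  [x≤a] = -(-9)·4²·4²·(3·12·16-(3·12+4)·4)/(6·16³·2000) = 39/2000 m
Superposition: y = Σ y_i = -523/10000 m ≈ -0.052300 m

y(4) = -523/10000 m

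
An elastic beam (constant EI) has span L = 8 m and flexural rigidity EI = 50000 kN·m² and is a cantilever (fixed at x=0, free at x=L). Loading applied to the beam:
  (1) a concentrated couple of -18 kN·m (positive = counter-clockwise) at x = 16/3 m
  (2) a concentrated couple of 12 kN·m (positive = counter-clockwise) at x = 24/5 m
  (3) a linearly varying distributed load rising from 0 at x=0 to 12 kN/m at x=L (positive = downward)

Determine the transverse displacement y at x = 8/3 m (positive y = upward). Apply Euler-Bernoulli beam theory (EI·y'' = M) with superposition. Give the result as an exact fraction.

Load 1 — applied couple M₀=-18 kN·m at a=16/3 m (b=L-a=8/3):
  y_1 = M₀x²/(2EI)  [x≤a] = (-18)·(8/3)²/(2·50000) = -4/3125 m
Load 2 — applied couple M₀=12 kN·m at a=24/5 m (b=L-a=16/5):
  y_2 = M₀x²/(2EI)  [x≤a] = 12·(8/3)²/(2·50000) = 8/9375 m
Load 3 — triangular load w₀=12 kN/m (0→w₀ over full span):
  y_3 = (w₀Lx³/12-w₀L²x²/6-w₀x⁵/(120L))/EI = (12·8·(8/3)³/12-12·8²·(8/3)²/6-12·(8/3)⁵/(120·8))/50000 = -57728/3796875 m
Superposition: y = Σ y_i = -59348/3796875 m ≈ -0.015631 m

y(8/3) = -59348/3796875 m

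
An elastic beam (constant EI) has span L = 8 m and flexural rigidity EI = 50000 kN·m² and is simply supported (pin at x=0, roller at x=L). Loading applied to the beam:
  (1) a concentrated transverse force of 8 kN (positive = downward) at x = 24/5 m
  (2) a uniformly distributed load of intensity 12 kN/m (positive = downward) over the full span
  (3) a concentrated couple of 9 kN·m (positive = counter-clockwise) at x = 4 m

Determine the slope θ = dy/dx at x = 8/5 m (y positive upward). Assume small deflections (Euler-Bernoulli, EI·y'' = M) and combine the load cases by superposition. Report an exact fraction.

Load 1 — point force P=8 kN at a=24/5 m (b=L-a=16/5):
  θ_1 = -Pb(L²-b²-3x²)/(6LEI)  [x≤a] = -8·(16/5)·(8²-(16/5)²-3·(8/5)²)/(6·8·50000) = -192/390625 rad
Load 2 — uniform load w=12 kN/m over full span:
  θ_2 = -w(L³-6Lx²+4x³)/(24EI) = -12·(8³-6·8·(8/5)²+4·(8/5)³)/(24·50000) = -1584/390625 rad
Load 3 — applied couple M₀=9 kN·m at a=4 m (b=L-a=4):
  θ_3 = (M₀x²/(2L)+C₁)/EI  [x≤a] with C₁=M₀(3b²-L²)/(6L)=-3 = (9·(8/5)²/(2·8)+(-3))/50000 = -39/1250000 rad
Superposition: θ = Σ θ_i = -28611/6250000 rad ≈ -0.004578 rad

θ(8/5) = -28611/6250000 rad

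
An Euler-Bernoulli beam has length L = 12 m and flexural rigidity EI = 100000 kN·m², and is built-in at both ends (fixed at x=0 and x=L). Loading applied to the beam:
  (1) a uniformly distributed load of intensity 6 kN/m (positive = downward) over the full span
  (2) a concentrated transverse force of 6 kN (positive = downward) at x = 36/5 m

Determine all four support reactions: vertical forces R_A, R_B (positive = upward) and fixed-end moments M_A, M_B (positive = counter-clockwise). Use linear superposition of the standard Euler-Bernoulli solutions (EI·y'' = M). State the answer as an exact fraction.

R_A = 4764/125 kN, M_A = 9864/125 kN·m, R_B = 4986/125 kN, M_B = -10296/125 kN·m

Load 1 — uniform load w=6 kN/m over full span:
  R_A = wL/2 = 6·12/2 = 36 kN
  M_A = wL²/12 = 6·12²/12 = 72 kN·m
  R_B = wL/2 = 6·12/2 = 36 kN
  M_B = -wL²/12 = -6·12²/12 = -72 kN·m
Load 2 — point force P=6 kN at a=36/5 m (b=L-a=24/5):
  R_A = Pb²(3a+b)/L³ = 6·(24/5)²·(3·(36/5)+(24/5))/12³ = 264/125 kN
  M_A = Pab²/L² = 6·(36/5)·(24/5)²/12² = 864/125 kN·m
  R_B = Pa²(a+3b)/L³ = 6·(36/5)²·((36/5)+3·(24/5))/12³ = 486/125 kN
  M_B = -Pa²b/L² = -6·(36/5)²·(24/5)/12² = -1296/125 kN·m
Superposition: R_A = 4764/125 kN, M_A = 9864/125 kN·m, R_B = 4986/125 kN, M_B = -10296/125 kN·m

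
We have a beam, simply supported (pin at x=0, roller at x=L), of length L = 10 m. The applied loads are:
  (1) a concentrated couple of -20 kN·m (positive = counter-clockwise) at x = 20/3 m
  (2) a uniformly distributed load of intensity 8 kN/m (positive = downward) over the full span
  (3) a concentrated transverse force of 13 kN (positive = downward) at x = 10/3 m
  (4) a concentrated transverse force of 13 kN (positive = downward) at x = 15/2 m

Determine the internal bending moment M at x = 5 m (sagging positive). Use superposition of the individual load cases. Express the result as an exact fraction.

M(5) = 1535/12 kN·m

Load 1 — applied couple M₀=-20 kN·m at a=20/3 m (b=L-a=10/3):
  M_1 = M₀x/L  [x≤a] = (-20)·5/10 = -10 kN·m
Load 2 — uniform load w=8 kN/m over full span:
  M_2 = wx(L-x)/2 = 8·5·(10-5)/2 = 100 kN·m
Load 3 — point force P=13 kN at a=10/3 m (b=L-a=20/3):
  M_3 = Pa(L-x)/L  [x>a] = 13·(10/3)·(10-5)/10 = 65/3 kN·m
Load 4 — point force P=13 kN at a=15/2 m (b=L-a=5/2):
  M_4 = Pbx/L  [x≤a] = 13·(5/2)·5/10 = 65/4 kN·m
Superposition: M = Σ M_i = 1535/12 kN·m ≈ 127.916667 kN·m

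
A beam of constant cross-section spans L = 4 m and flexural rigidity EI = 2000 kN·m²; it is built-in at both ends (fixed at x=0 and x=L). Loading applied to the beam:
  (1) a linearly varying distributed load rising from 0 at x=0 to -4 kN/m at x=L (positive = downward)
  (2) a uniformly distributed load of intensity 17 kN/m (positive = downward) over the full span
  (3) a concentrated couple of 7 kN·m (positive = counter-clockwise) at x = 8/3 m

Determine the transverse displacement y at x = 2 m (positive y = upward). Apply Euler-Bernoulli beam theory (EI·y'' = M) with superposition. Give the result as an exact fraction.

y(2) = -13/2250 m

Load 1 — triangular load w₀=-4 kN/m (0→w₀ over full span):
  y_1 = -w₀x²(L-x)²(x+2L)/(120LEI) = -(-4)·2²·(4-2)²·(2+2·4)/(120·4·2000) = 1/1500 m
Load 2 — uniform load w=17 kN/m over full span:
  y_2 = -wx²(L-x)²/(24EI) = -17·2²·(4-2)²/(24·2000) = -17/3000 m
Load 3 — applied couple M₀=7 kN·m at a=8/3 m (b=L-a=4/3):
  y_3 = (R_Ax³/6 - M_Ax²/2)/EI  [x≤a] with R_A=7/3, M_A=7/3 = ((7/3)·2³/6 - (7/3)·2²/2)/2000 = -7/9000 m
Superposition: y = Σ y_i = -13/2250 m ≈ -0.005778 m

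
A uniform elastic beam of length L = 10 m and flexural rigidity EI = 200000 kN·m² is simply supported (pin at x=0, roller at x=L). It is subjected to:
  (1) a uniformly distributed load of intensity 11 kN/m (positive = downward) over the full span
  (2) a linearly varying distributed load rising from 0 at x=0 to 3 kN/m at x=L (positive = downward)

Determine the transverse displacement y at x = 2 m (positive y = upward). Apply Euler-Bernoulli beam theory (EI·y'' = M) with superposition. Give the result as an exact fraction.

Load 1 — uniform load w=11 kN/m over full span:
  y_1 = -wx(L³-2Lx²+x³)/(24EI) = -11·2·(10³-2·10·2²+2³)/(24·200000) = -319/75000 m
Load 2 — triangular load w₀=3 kN/m (0→w₀ over full span):
  y_2 = -w₀x(7L⁴-10L²x²+3x⁴)/(360LEI) = -3·2·(7·10⁴-10·10²·2²+3·2⁴)/(360·10·200000) = -43/78125 m
Superposition: y = Σ y_i = -9007/1875000 m ≈ -0.004804 m

y(2) = -9007/1875000 m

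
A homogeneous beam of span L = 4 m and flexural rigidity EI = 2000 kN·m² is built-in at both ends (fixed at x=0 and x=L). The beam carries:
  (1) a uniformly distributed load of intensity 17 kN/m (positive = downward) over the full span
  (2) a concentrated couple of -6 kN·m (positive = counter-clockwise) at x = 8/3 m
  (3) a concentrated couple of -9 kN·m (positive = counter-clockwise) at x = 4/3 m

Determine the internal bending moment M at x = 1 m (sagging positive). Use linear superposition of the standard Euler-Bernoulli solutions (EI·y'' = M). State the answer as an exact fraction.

M(1) = -1/6 kN·m

Load 1 — uniform load w=17 kN/m over full span:
  M_1 = wLx/2 - wL²/12 - wx²/2 = 17·4·1/2 - 17·4²/12 - 17·1²/2 = 17/6 kN·m
Load 2 — applied couple M₀=-6 kN·m at a=8/3 m (b=L-a=4/3):
  M_2 = R_Ax - M_A  [x≤a] with R_A=-2, M_A=-2 = (-2)·1 - (-2) = 0 kN·m
Load 3 — applied couple M₀=-9 kN·m at a=4/3 m (b=L-a=8/3):
  M_3 = R_Ax - M_A  [x≤a] with R_A=-3, M_A=0 = (-3)·1 - 0 = -3 kN·m
Superposition: M = Σ M_i = -1/6 kN·m ≈ -0.166667 kN·m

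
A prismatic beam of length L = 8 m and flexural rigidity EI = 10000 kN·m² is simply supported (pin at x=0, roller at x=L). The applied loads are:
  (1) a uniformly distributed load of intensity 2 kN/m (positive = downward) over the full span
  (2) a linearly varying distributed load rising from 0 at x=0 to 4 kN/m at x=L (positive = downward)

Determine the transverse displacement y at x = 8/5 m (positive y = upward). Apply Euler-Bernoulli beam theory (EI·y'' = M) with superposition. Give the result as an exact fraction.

y(8/5) = -120576/9765625 m

Load 1 — uniform load w=2 kN/m over full span:
  y_1 = -wx(L³-2Lx²+x³)/(24EI) = -2·(8/5)·(8³-2·8·(8/5)²+(8/5)³)/(24·10000) = -7424/1171875 m
Load 2 — triangular load w₀=4 kN/m (0→w₀ over full span):
  y_2 = -w₀x(7L⁴-10L²x²+3x⁴)/(360LEI) = -4·(8/5)·(7·8⁴-10·8²·(8/5)²+3·(8/5)⁴)/(360·8·10000) = -176128/29296875 m
Superposition: y = Σ y_i = -120576/9765625 m ≈ -0.012347 m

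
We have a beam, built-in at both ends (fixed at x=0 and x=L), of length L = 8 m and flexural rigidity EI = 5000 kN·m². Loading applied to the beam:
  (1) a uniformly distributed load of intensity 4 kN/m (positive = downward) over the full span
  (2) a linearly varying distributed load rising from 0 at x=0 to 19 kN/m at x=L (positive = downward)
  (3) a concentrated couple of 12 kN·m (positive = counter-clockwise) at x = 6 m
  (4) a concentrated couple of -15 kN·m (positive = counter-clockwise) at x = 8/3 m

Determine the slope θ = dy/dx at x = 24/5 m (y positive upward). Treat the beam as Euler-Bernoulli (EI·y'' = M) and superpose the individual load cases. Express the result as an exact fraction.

θ(24/5) = 4437/781250 rad

Load 1 — uniform load w=4 kN/m over full span:
  θ_1 = -wx(L-x)(L-2x)/(12EI) = -4·(24/5)·(8-(24/5))·(8-2·(24/5))/(12·5000) = 128/78125 rad
Load 2 — triangular load w₀=19 kN/m (0→w₀ over full span):
  θ_2 = -w₀(2x(L-x)(L-2x)(x+2L)+x²(L-x)²)/(120LEI) = -19·(2·(24/5)·(8-(24/5))·(8-2·(24/5))·((24/5)+2·8)+(24/5)²·(8-(24/5))²)/(120·8·5000) = 1216/390625 rad
Load 3 — applied couple M₀=12 kN·m at a=6 m (b=L-a=2):
  θ_3 = (R_Ax²/2 - M_Ax)/EI  [x≤a] with R_A=27/16, M_A=15/4 = ((27/16)·(24/5)²/2 - (15/4)·(24/5))/5000 = 9/31250 rad
Load 4 — applied couple M₀=-15 kN·m at a=8/3 m (b=L-a=16/3):
  θ_4 = (R_Ax²/2 - M_Ax - M₀(x-a))/EI  [x>a] with R_A=-5/2, M_A=0 = ((-5/2)·(24/5)²/2 - 0·(24/5) - (-15)·((24/5)-(8/3)))/5000 = 2/3125 rad
Superposition: θ = Σ θ_i = 4437/781250 rad ≈ 0.005679 rad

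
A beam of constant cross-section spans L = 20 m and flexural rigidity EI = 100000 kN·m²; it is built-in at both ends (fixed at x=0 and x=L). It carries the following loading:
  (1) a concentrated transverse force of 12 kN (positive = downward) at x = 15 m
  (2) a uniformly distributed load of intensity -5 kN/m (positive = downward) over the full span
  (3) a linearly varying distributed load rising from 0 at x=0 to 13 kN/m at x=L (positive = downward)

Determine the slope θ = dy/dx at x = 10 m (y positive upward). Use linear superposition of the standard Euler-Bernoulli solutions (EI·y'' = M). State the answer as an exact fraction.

θ(10) = -7/9600 rad

Load 1 — point force P=12 kN at a=15 m (b=L-a=5):
  θ_1 = -Pb²x(2aL-(3a+b)x)/(2L³EI)  [x≤a] = -12·5²·10·(2·15·20-(3·15+5)·10)/(2·20³·100000) = -3/16000 rad
Load 2 — uniform load w=-5 kN/m over full span:
  θ_2 = -wx(L-x)(L-2x)/(12EI) = -(-5)·10·(20-10)·(20-2·10)/(12·100000) = 0 rad
Load 3 — triangular load w₀=13 kN/m (0→w₀ over full span):
  θ_3 = -w₀(2x(L-x)(L-2x)(x+2L)+x²(L-x)²)/(120LEI) = -13·(2·10·(20-10)·(20-2·10)·(10+2·20)+10²·(20-10)²)/(120·20·100000) = -13/24000 rad
Superposition: θ = Σ θ_i = -7/9600 rad ≈ -0.000729 rad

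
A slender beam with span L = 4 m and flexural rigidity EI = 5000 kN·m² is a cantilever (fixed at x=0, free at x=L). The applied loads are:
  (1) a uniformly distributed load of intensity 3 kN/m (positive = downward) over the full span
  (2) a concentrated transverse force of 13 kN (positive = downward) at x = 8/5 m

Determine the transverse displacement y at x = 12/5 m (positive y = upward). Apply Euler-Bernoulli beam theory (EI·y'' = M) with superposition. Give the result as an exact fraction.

y(12/5) = -17972/1171875 m

Load 1 — uniform load w=3 kN/m over full span:
  y_1 = -wx²(x²-4Lx+6L²)/(24EI) = -3·(12/5)²·((12/5)²-4·4·(12/5)+6·4²)/(24·5000) = -3564/390625 m
Load 2 — point force P=13 kN at a=8/5 m (b=L-a=12/5):
  y_2 = -Pa²(3x-a)/(6EI)  [x>a] = -13·(8/5)²·(3·(12/5)-(8/5))/(6·5000) = -1456/234375 m
Superposition: y = Σ y_i = -17972/1171875 m ≈ -0.015336 m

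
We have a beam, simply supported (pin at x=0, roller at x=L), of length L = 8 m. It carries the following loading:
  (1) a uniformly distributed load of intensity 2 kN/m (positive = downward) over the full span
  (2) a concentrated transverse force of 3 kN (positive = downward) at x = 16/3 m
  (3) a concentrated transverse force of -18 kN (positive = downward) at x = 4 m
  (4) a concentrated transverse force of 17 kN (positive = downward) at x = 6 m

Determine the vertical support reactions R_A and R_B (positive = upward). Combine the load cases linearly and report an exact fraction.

Load 1 — uniform load w=2 kN/m over full span:
  R_A = wL/2 = 2·8/2 = 8 kN
  R_B = wL/2 = 2·8/2 = 8 kN
Load 2 — point force P=3 kN at a=16/3 m (b=L-a=8/3):
  R_A = Pb/L = 3·(8/3)/8 = 1 kN
  R_B = Pa/L = 3·(16/3)/8 = 2 kN
Load 3 — point force P=-18 kN at a=4 m (b=L-a=4):
  R_A = Pb/L = (-18)·4/8 = -9 kN
  R_B = Pa/L = (-18)·4/8 = -9 kN
Load 4 — point force P=17 kN at a=6 m (b=L-a=2):
  R_A = Pb/L = 17·2/8 = 17/4 kN
  R_B = Pa/L = 17·6/8 = 51/4 kN
Superposition: R_A = 17/4 kN, R_B = 55/4 kN

R_A = 17/4 kN, R_B = 55/4 kN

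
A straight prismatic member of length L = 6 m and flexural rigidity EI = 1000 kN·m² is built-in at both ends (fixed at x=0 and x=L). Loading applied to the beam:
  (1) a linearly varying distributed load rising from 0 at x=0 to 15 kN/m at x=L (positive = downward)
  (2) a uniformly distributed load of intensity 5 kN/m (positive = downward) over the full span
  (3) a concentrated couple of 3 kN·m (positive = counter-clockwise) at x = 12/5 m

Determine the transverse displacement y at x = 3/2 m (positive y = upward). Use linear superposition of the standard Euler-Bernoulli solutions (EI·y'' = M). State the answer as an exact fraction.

Load 1 — triangular load w₀=15 kN/m (0→w₀ over full span):
  y_1 = -w₀x²(L-x)²(x+2L)/(120LEI) = -15·(3/2)²·(6-(3/2))²·((3/2)+2·6)/(120·6·1000) = -6561/512000 m
Load 2 — uniform load w=5 kN/m over full span:
  y_2 = -wx²(L-x)²/(24EI) = -5·(3/2)²·(6-(3/2))²/(24·1000) = -243/25600 m
Load 3 — applied couple M₀=3 kN·m at a=12/5 m (b=L-a=18/5):
  y_3 = (R_Ax³/6 - M_Ax²/2)/EI  [x≤a] with R_A=18/25, M_A=9/25 = ((18/25)·(3/2)³/6 - (9/25)·(3/2)²/2)/1000 = 0 m
Superposition: y = Σ y_i = -11421/512000 m ≈ -0.022307 m

y(3/2) = -11421/512000 m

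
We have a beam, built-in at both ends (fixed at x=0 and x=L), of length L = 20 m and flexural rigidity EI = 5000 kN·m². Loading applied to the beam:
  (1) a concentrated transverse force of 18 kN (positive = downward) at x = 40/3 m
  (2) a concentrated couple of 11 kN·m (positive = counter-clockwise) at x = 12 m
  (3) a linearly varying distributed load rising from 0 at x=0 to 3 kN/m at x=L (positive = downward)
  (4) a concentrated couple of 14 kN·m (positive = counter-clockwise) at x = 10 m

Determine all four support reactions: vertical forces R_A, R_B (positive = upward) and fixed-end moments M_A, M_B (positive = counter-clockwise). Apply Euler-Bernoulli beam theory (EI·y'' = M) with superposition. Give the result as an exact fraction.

Load 1 — point force P=18 kN at a=40/3 m (b=L-a=20/3):
  R_A = Pb²(3a+b)/L³ = 18·(20/3)²·(3·(40/3)+(20/3))/20³ = 14/3 kN
  M_A = Pab²/L² = 18·(40/3)·(20/3)²/20² = 80/3 kN·m
  R_B = Pa²(a+3b)/L³ = 18·(40/3)²·((40/3)+3·(20/3))/20³ = 40/3 kN
  M_B = -Pa²b/L² = -18·(40/3)²·(20/3)/20² = -160/3 kN·m
Load 2 — applied couple M₀=11 kN·m at a=12 m (b=L-a=8):
  R_A = 6M₀ab/L³ = 6·11·12·8/20³ = 99/125 kN
  M_A = M₀b(2a-b)/L² = 11·8·(2·12-8)/20² = 88/25 kN·m
  R_B = -6M₀ab/L³ = -6·11·12·8/20³ = -99/125 kN
  M_B = M₀a(2b-a)/L² = 11·12·(2·8-12)/20² = 33/25 kN·m
Load 3 — triangular load w₀=3 kN/m (0→w₀ over full span):
  R_A = 3w₀L/20 = 3·3·20/20 = 9 kN
  M_A = w₀L²/30 = 3·20²/30 = 40 kN·m
  R_B = 7w₀L/20 = 7·3·20/20 = 21 kN
  M_B = -w₀L²/20 = -3·20²/20 = -60 kN·m
Load 4 — applied couple M₀=14 kN·m at a=10 m (b=L-a=10):
  R_A = 6M₀ab/L³ = 6·14·10·10/20³ = 21/20 kN
  M_A = M₀b(2a-b)/L² = 14·10·(2·10-10)/20² = 7/2 kN·m
  R_B = -6M₀ab/L³ = -6·14·10·10/20³ = -21/20 kN
  M_B = M₀a(2b-a)/L² = 14·10·(2·10-10)/20² = 7/2 kN·m
Superposition: R_A = 23263/1500 kN, M_A = 11053/150 kN·m, R_B = 48737/1500 kN, M_B = -16277/150 kN·m

R_A = 23263/1500 kN, M_A = 11053/150 kN·m, R_B = 48737/1500 kN, M_B = -16277/150 kN·m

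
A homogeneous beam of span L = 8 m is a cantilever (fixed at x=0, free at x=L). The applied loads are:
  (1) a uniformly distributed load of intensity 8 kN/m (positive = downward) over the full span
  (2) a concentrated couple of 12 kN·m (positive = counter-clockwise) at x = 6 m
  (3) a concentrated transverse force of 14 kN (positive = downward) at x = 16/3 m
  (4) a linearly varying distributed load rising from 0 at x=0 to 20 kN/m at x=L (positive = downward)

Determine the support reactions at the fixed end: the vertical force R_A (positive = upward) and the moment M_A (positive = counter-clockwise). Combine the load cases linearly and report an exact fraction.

R_A = 158 kN, M_A = 2236/3 kN·m

Load 1 — uniform load w=8 kN/m over full span:
  R_A = wL = 8·8 = 64 kN
  M_A = wL²/2 = 8·8²/2 = 256 kN·m
Load 2 — applied couple M₀=12 kN·m at a=6 m (b=L-a=2):
  R_A = 0 kN
  M_A = -M₀ = -12 kN·m
Load 3 — point force P=14 kN at a=16/3 m (b=L-a=8/3):
  R_A = P = 14 kN
  M_A = Pa = 14·(16/3) = 224/3 kN·m
Load 4 — triangular load w₀=20 kN/m (0→w₀ over full span):
  R_A = w₀L/2 = 20·8/2 = 80 kN
  M_A = w₀L²/3 = 20·8²/3 = 1280/3 kN·m
Superposition: R_A = 158 kN, M_A = 2236/3 kN·m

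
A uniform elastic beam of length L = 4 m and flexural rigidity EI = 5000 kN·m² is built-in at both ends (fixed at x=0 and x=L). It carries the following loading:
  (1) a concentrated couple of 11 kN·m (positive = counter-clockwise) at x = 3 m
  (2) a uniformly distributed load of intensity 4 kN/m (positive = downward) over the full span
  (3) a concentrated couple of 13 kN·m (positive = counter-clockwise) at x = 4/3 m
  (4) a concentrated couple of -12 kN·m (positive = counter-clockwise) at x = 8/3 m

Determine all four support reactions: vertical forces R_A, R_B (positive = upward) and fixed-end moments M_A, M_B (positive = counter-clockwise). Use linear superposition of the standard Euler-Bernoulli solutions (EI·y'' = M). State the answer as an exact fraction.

R_A = 1097/96 kN, M_A = 229/48 kN·m, R_B = 439/96 kN, M_B = -49/16 kN·m

Load 1 — applied couple M₀=11 kN·m at a=3 m (b=L-a=1):
  R_A = 6M₀ab/L³ = 6·11·3·1/4³ = 99/32 kN
  M_A = M₀b(2a-b)/L² = 11·1·(2·3-1)/4² = 55/16 kN·m
  R_B = -6M₀ab/L³ = -6·11·3·1/4³ = -99/32 kN
  M_B = M₀a(2b-a)/L² = 11·3·(2·1-3)/4² = -33/16 kN·m
Load 2 — uniform load w=4 kN/m over full span:
  R_A = wL/2 = 4·4/2 = 8 kN
  M_A = wL²/12 = 4·4²/12 = 16/3 kN·m
  R_B = wL/2 = 4·4/2 = 8 kN
  M_B = -wL²/12 = -4·4²/12 = -16/3 kN·m
Load 3 — applied couple M₀=13 kN·m at a=4/3 m (b=L-a=8/3):
  R_A = 6M₀ab/L³ = 6·13·(4/3)·(8/3)/4³ = 13/3 kN
  M_A = M₀b(2a-b)/L² = 13·(8/3)·(2·(4/3)-(8/3))/4² = 0 kN·m
  R_B = -6M₀ab/L³ = -6·13·(4/3)·(8/3)/4³ = -13/3 kN
  M_B = M₀a(2b-a)/L² = 13·(4/3)·(2·(8/3)-(4/3))/4² = 13/3 kN·m
Load 4 — applied couple M₀=-12 kN·m at a=8/3 m (b=L-a=4/3):
  R_A = 6M₀ab/L³ = 6·(-12)·(8/3)·(4/3)/4³ = -4 kN
  M_A = M₀b(2a-b)/L² = (-12)·(4/3)·(2·(8/3)-(4/3))/4² = -4 kN·m
  R_B = -6M₀ab/L³ = -6·(-12)·(8/3)·(4/3)/4³ = 4 kN
  M_B = M₀a(2b-a)/L² = (-12)·(8/3)·(2·(4/3)-(8/3))/4² = 0 kN·m
Superposition: R_A = 1097/96 kN, M_A = 229/48 kN·m, R_B = 439/96 kN, M_B = -49/16 kN·m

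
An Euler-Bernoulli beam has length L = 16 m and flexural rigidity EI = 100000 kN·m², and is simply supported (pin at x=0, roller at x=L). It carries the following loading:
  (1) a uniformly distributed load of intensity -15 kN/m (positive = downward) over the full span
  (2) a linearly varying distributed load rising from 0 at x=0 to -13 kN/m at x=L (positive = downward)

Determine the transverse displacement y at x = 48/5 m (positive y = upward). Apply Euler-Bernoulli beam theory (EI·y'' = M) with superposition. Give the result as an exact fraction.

y(48/5) = 25736704/146484375 m

Load 1 — uniform load w=-15 kN/m over full span:
  y_1 = -wx(L³-2Lx²+x³)/(24EI) = -(-15)·(48/5)·(16³-2·16·(48/5)²+(48/5)³)/(24·100000) = 47616/390625 m
Load 2 — triangular load w₀=-13 kN/m (0→w₀ over full span):
  y_2 = -w₀x(7L⁴-10L²x²+3x⁴)/(360LEI) = -(-13)·(48/5)·(7·16⁴-10·16²·(48/5)²+3·(48/5)⁴)/(360·16·100000) = 7880704/146484375 m
Superposition: y = Σ y_i = 25736704/146484375 m ≈ 0.175696 m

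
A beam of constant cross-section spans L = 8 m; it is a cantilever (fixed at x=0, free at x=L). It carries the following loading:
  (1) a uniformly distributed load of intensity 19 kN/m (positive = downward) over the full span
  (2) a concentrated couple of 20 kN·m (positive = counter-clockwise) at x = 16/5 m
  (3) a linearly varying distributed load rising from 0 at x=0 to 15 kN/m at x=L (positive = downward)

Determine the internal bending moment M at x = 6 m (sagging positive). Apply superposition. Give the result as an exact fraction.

Load 1 — uniform load w=19 kN/m over full span:
  M_1 = -w(L-x)²/2 = -19·(8-6)²/2 = -38 kN·m
Load 2 — applied couple M₀=20 kN·m at a=16/5 m (b=L-a=24/5):
  M_2 = 0  [x>a] = 0 kN·m
Load 3 — triangular load w₀=15 kN/m (0→w₀ over full span):
  M_3 = w₀Lx/2 - w₀L²/3 - w₀x³/(6L) = 15·8·6/2 - 15·8²/3 - 15·6³/(6·8) = -55/2 kN·m
Superposition: M = Σ M_i = -131/2 kN·m ≈ -65.500000 kN·m

M(6) = -131/2 kN·m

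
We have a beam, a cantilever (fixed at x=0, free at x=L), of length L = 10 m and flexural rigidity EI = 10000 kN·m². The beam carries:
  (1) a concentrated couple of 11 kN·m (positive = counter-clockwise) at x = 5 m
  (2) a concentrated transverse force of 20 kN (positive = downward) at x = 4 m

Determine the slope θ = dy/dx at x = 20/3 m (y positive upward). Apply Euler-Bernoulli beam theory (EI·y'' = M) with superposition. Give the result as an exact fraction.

Load 1 — applied couple M₀=11 kN·m at a=5 m (b=L-a=5):
  θ_1 = M₀a/EI  [x>a] = 11·5/10000 = 11/2000 rad
Load 2 — point force P=20 kN at a=4 m (b=L-a=6):
  θ_2 = -Pa²/(2EI)  [x>a] = -20·4²/(2·10000) = -2/125 rad
Superposition: θ = Σ θ_i = -21/2000 rad ≈ -0.010500 rad

θ(20/3) = -21/2000 rad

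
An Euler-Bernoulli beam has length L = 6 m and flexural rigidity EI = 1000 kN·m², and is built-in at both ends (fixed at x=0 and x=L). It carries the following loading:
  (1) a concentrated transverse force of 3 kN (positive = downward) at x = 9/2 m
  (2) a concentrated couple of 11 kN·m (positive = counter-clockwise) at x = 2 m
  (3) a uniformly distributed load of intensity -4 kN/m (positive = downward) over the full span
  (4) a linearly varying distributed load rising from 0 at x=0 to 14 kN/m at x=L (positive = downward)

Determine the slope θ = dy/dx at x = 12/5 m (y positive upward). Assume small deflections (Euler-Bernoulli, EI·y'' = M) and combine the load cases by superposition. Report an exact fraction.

Load 1 — point force P=3 kN at a=9/2 m (b=L-a=3/2):
  θ_1 = -Pb²x(2aL-(3a+b)x)/(2L³EI)  [x≤a] = -3·(3/2)²·(12/5)·(2·(9/2)·6-(3·(9/2)+(3/2))·(12/5))/(2·6³·1000) = -27/40000 rad
Load 2 — applied couple M₀=11 kN·m at a=2 m (b=L-a=4):
  θ_2 = (R_Ax²/2 - M_Ax - M₀(x-a))/EI  [x>a] with R_A=22/9, M_A=0 = ((22/9)·(12/5)²/2 - 0·(12/5) - 11·((12/5)-2))/1000 = 33/12500 rad
Load 3 — uniform load w=-4 kN/m over full span:
  θ_3 = -wx(L-x)(L-2x)/(12EI) = -(-4)·(12/5)·(6-(12/5))·(6-2·(12/5))/(12·1000) = 54/15625 rad
Load 4 — triangular load w₀=14 kN/m (0→w₀ over full span):
  θ_4 = -w₀(2x(L-x)(L-2x)(x+2L)+x²(L-x)²)/(120LEI) = -14·(2·(12/5)·(6-(12/5))·(6-2·(12/5))·((12/5)+2·6)+(12/5)²·(6-(12/5))²)/(120·6·1000) = -567/78125 rad
Superposition: θ = Σ θ_i = -9183/5000000 rad ≈ -0.001837 rad

θ(12/5) = -9183/5000000 rad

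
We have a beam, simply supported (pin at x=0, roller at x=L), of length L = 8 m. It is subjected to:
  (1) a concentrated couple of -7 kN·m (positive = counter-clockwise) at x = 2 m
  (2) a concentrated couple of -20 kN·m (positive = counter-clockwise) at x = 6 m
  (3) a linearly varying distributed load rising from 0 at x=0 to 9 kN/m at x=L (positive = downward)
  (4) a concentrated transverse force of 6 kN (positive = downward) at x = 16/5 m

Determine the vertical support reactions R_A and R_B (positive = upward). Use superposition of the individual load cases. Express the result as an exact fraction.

Load 1 — applied couple M₀=-7 kN·m at a=2 m (b=L-a=6):
  R_A = M₀/L = (-7)/8 = -7/8 kN
  R_B = -M₀/L = -(-7)/8 = 7/8 kN
Load 2 — applied couple M₀=-20 kN·m at a=6 m (b=L-a=2):
  R_A = M₀/L = (-20)/8 = -5/2 kN
  R_B = -M₀/L = -(-20)/8 = 5/2 kN
Load 3 — triangular load w₀=9 kN/m (0→w₀ over full span):
  R_A = w₀L/6 = 9·8/6 = 12 kN
  R_B = w₀L/3 = 9·8/3 = 24 kN
Load 4 — point force P=6 kN at a=16/5 m (b=L-a=24/5):
  R_A = Pb/L = 6·(24/5)/8 = 18/5 kN
  R_B = Pa/L = 6·(16/5)/8 = 12/5 kN
Superposition: R_A = 489/40 kN, R_B = 1191/40 kN

R_A = 489/40 kN, R_B = 1191/40 kN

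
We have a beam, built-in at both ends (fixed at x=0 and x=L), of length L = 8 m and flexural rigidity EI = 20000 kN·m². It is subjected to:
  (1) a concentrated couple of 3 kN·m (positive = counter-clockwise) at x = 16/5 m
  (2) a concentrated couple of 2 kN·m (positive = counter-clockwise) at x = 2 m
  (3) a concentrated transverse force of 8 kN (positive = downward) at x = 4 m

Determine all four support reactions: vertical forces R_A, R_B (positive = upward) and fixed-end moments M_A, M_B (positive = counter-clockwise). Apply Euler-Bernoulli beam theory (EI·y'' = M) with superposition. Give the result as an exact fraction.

R_A = 3857/800 kN, M_A = 1597/200 kN·m, R_B = 2543/800 kN, M_B = -1283/200 kN·m

Load 1 — applied couple M₀=3 kN·m at a=16/5 m (b=L-a=24/5):
  R_A = 6M₀ab/L³ = 6·3·(16/5)·(24/5)/8³ = 27/50 kN
  M_A = M₀b(2a-b)/L² = 3·(24/5)·(2·(16/5)-(24/5))/8² = 9/25 kN·m
  R_B = -6M₀ab/L³ = -6·3·(16/5)·(24/5)/8³ = -27/50 kN
  M_B = M₀a(2b-a)/L² = 3·(16/5)·(2·(24/5)-(16/5))/8² = 24/25 kN·m
Load 2 — applied couple M₀=2 kN·m at a=2 m (b=L-a=6):
  R_A = 6M₀ab/L³ = 6·2·2·6/8³ = 9/32 kN
  M_A = M₀b(2a-b)/L² = 2·6·(2·2-6)/8² = -3/8 kN·m
  R_B = -6M₀ab/L³ = -6·2·2·6/8³ = -9/32 kN
  M_B = M₀a(2b-a)/L² = 2·2·(2·6-2)/8² = 5/8 kN·m
Load 3 — point force P=8 kN at a=4 m (b=L-a=4):
  R_A = Pb²(3a+b)/L³ = 8·4²·(3·4+4)/8³ = 4 kN
  M_A = Pab²/L² = 8·4·4²/8² = 8 kN·m
  R_B = Pa²(a+3b)/L³ = 8·4²·(4+3·4)/8³ = 4 kN
  M_B = -Pa²b/L² = -8·4²·4/8² = -8 kN·m
Superposition: R_A = 3857/800 kN, M_A = 1597/200 kN·m, R_B = 2543/800 kN, M_B = -1283/200 kN·m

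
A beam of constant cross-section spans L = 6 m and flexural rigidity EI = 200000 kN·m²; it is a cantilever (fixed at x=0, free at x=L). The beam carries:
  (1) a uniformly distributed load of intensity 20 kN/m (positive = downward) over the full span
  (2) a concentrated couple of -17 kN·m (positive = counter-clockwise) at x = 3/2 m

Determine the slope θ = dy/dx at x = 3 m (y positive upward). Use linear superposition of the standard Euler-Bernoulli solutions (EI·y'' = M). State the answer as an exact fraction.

θ(3) = -1311/400000 rad

Load 1 — uniform load w=20 kN/m over full span:
  θ_1 = -wx(x²-3Lx+3L²)/(6EI) = -20·3·(3²-3·6·3+3·6²)/(6·200000) = -63/20000 rad
Load 2 — applied couple M₀=-17 kN·m at a=3/2 m (b=L-a=9/2):
  θ_2 = M₀a/EI  [x>a] = (-17)·(3/2)/200000 = -51/400000 rad
Superposition: θ = Σ θ_i = -1311/400000 rad ≈ -0.003278 rad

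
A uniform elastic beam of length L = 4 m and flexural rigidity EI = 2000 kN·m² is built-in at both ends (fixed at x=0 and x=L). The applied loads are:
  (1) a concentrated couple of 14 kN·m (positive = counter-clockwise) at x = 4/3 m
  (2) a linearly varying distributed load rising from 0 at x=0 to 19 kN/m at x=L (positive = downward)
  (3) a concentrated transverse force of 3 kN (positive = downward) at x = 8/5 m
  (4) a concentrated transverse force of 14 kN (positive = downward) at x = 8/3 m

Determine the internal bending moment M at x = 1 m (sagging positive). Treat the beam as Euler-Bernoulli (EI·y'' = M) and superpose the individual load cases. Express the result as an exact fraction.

M(1) = 130657/27000 kN·m

Load 1 — applied couple M₀=14 kN·m at a=4/3 m (b=L-a=8/3):
  M_1 = R_Ax - M_A  [x≤a] with R_A=14/3, M_A=0 = (14/3)·1 - 0 = 14/3 kN·m
Load 2 — triangular load w₀=19 kN/m (0→w₀ over full span):
  M_2 = 3w₀Lx/20 - w₀L²/30 - w₀x³/(6L) = 3·19·4·1/20 - 19·4²/30 - 19·1³/(6·4) = 19/40 kN·m
Load 3 — point force P=3 kN at a=8/5 m (b=L-a=12/5):
  M_3 = Pb²(3a+b)x/L³ - Pab²/L²  [x≤a] = 3·(12/5)²·(3·(8/5)+(12/5))·1/4³ - 3·(8/5)·(12/5)²/4² = 27/125 kN·m
Load 4 — point force P=14 kN at a=8/3 m (b=L-a=4/3):
  M_4 = Pb²(3a+b)x/L³ - Pab²/L²  [x≤a] = 14·(4/3)²·(3·(8/3)+(4/3))·1/4³ - 14·(8/3)·(4/3)²/4² = -14/27 kN·m
Superposition: M = Σ M_i = 130657/27000 kN·m ≈ 4.839148 kN·m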